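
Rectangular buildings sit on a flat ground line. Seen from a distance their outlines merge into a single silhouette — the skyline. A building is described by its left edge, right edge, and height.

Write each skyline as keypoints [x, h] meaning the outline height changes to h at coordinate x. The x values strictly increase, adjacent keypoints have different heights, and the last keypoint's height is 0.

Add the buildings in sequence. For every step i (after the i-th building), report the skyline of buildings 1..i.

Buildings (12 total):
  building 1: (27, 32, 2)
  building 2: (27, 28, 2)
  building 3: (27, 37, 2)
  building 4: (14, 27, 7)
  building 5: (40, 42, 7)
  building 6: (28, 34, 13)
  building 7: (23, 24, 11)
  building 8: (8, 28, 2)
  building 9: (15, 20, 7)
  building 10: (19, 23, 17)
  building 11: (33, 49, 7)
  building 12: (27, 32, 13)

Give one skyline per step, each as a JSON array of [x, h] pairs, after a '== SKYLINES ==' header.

== SKYLINES ==
[[27,2],[32,0]]
[[27,2],[32,0]]
[[27,2],[37,0]]
[[14,7],[27,2],[37,0]]
[[14,7],[27,2],[37,0],[40,7],[42,0]]
[[14,7],[27,2],[28,13],[34,2],[37,0],[40,7],[42,0]]
[[14,7],[23,11],[24,7],[27,2],[28,13],[34,2],[37,0],[40,7],[42,0]]
[[8,2],[14,7],[23,11],[24,7],[27,2],[28,13],[34,2],[37,0],[40,7],[42,0]]
[[8,2],[14,7],[23,11],[24,7],[27,2],[28,13],[34,2],[37,0],[40,7],[42,0]]
[[8,2],[14,7],[19,17],[23,11],[24,7],[27,2],[28,13],[34,2],[37,0],[40,7],[42,0]]
[[8,2],[14,7],[19,17],[23,11],[24,7],[27,2],[28,13],[34,7],[49,0]]
[[8,2],[14,7],[19,17],[23,11],[24,7],[27,13],[34,7],[49,0]]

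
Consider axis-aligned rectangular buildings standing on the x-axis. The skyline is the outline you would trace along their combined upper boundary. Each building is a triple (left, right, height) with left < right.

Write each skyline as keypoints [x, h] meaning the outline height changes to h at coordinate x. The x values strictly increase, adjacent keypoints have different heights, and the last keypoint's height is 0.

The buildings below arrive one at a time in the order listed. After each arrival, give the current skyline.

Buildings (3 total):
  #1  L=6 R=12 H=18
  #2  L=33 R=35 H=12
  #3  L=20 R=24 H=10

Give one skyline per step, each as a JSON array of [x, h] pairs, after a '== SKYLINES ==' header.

== SKYLINES ==
[[6,18],[12,0]]
[[6,18],[12,0],[33,12],[35,0]]
[[6,18],[12,0],[20,10],[24,0],[33,12],[35,0]]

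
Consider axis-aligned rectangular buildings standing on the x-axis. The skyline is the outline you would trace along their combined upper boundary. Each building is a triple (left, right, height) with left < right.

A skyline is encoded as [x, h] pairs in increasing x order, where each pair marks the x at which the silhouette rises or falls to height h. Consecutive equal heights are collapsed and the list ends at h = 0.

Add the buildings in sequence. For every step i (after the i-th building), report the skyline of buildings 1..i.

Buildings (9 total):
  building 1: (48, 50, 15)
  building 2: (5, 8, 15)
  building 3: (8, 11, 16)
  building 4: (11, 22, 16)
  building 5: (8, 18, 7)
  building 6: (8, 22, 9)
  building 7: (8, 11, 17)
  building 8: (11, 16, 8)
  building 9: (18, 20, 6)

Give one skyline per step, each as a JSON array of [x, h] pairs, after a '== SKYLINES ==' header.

== SKYLINES ==
[[48,15],[50,0]]
[[5,15],[8,0],[48,15],[50,0]]
[[5,15],[8,16],[11,0],[48,15],[50,0]]
[[5,15],[8,16],[22,0],[48,15],[50,0]]
[[5,15],[8,16],[22,0],[48,15],[50,0]]
[[5,15],[8,16],[22,0],[48,15],[50,0]]
[[5,15],[8,17],[11,16],[22,0],[48,15],[50,0]]
[[5,15],[8,17],[11,16],[22,0],[48,15],[50,0]]
[[5,15],[8,17],[11,16],[22,0],[48,15],[50,0]]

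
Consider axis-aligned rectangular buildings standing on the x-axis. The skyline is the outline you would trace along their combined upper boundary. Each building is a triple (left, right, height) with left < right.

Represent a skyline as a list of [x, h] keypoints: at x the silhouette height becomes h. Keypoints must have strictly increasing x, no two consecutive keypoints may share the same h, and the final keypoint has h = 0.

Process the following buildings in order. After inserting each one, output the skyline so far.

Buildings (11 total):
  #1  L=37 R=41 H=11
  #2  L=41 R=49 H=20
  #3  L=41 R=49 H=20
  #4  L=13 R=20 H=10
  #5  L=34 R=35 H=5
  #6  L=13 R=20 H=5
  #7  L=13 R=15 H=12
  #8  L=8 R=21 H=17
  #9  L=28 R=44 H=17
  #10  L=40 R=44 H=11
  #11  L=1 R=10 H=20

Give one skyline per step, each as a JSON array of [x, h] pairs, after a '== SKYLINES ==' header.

== SKYLINES ==
[[37,11],[41,0]]
[[37,11],[41,20],[49,0]]
[[37,11],[41,20],[49,0]]
[[13,10],[20,0],[37,11],[41,20],[49,0]]
[[13,10],[20,0],[34,5],[35,0],[37,11],[41,20],[49,0]]
[[13,10],[20,0],[34,5],[35,0],[37,11],[41,20],[49,0]]
[[13,12],[15,10],[20,0],[34,5],[35,0],[37,11],[41,20],[49,0]]
[[8,17],[21,0],[34,5],[35,0],[37,11],[41,20],[49,0]]
[[8,17],[21,0],[28,17],[41,20],[49,0]]
[[8,17],[21,0],[28,17],[41,20],[49,0]]
[[1,20],[10,17],[21,0],[28,17],[41,20],[49,0]]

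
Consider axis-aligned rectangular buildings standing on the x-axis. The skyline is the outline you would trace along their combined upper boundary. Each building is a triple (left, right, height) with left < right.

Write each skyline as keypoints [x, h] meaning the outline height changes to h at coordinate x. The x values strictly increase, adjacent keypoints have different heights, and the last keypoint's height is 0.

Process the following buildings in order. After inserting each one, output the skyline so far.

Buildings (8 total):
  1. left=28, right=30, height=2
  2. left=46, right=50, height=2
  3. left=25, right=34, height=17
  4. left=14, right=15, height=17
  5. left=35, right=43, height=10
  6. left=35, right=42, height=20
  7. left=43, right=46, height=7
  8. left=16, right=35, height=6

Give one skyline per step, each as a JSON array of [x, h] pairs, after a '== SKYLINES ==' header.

== SKYLINES ==
[[28,2],[30,0]]
[[28,2],[30,0],[46,2],[50,0]]
[[25,17],[34,0],[46,2],[50,0]]
[[14,17],[15,0],[25,17],[34,0],[46,2],[50,0]]
[[14,17],[15,0],[25,17],[34,0],[35,10],[43,0],[46,2],[50,0]]
[[14,17],[15,0],[25,17],[34,0],[35,20],[42,10],[43,0],[46,2],[50,0]]
[[14,17],[15,0],[25,17],[34,0],[35,20],[42,10],[43,7],[46,2],[50,0]]
[[14,17],[15,0],[16,6],[25,17],[34,6],[35,20],[42,10],[43,7],[46,2],[50,0]]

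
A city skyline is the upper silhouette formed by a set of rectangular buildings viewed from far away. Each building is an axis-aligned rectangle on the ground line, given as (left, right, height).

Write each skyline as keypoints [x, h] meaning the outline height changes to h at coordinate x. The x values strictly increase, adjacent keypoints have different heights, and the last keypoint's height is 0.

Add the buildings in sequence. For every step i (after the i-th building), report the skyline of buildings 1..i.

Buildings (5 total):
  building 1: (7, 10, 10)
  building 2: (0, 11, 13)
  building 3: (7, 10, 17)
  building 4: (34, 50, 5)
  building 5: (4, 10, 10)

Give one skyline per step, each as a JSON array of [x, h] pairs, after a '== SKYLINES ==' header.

== SKYLINES ==
[[7,10],[10,0]]
[[0,13],[11,0]]
[[0,13],[7,17],[10,13],[11,0]]
[[0,13],[7,17],[10,13],[11,0],[34,5],[50,0]]
[[0,13],[7,17],[10,13],[11,0],[34,5],[50,0]]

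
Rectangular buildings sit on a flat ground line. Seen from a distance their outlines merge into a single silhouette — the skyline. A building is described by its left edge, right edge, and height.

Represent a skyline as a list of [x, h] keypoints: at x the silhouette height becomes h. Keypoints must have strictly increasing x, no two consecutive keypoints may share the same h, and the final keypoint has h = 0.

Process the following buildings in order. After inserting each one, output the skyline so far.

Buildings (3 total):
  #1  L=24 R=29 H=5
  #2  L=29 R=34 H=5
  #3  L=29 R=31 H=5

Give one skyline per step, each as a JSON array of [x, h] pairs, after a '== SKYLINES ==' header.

== SKYLINES ==
[[24,5],[29,0]]
[[24,5],[34,0]]
[[24,5],[34,0]]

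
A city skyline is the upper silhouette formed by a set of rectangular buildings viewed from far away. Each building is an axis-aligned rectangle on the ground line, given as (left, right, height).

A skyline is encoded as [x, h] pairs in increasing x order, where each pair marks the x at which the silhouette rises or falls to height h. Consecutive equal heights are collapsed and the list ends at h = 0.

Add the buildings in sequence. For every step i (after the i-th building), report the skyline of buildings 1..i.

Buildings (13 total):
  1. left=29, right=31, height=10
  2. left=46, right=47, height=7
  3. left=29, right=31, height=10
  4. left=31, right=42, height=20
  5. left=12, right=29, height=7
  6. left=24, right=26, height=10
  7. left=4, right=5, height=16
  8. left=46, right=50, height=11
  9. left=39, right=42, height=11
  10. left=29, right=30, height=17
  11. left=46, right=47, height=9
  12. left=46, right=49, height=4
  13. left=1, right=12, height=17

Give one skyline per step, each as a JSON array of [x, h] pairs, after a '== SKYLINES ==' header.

== SKYLINES ==
[[29,10],[31,0]]
[[29,10],[31,0],[46,7],[47,0]]
[[29,10],[31,0],[46,7],[47,0]]
[[29,10],[31,20],[42,0],[46,7],[47,0]]
[[12,7],[29,10],[31,20],[42,0],[46,7],[47,0]]
[[12,7],[24,10],[26,7],[29,10],[31,20],[42,0],[46,7],[47,0]]
[[4,16],[5,0],[12,7],[24,10],[26,7],[29,10],[31,20],[42,0],[46,7],[47,0]]
[[4,16],[5,0],[12,7],[24,10],[26,7],[29,10],[31,20],[42,0],[46,11],[50,0]]
[[4,16],[5,0],[12,7],[24,10],[26,7],[29,10],[31,20],[42,0],[46,11],[50,0]]
[[4,16],[5,0],[12,7],[24,10],[26,7],[29,17],[30,10],[31,20],[42,0],[46,11],[50,0]]
[[4,16],[5,0],[12,7],[24,10],[26,7],[29,17],[30,10],[31,20],[42,0],[46,11],[50,0]]
[[4,16],[5,0],[12,7],[24,10],[26,7],[29,17],[30,10],[31,20],[42,0],[46,11],[50,0]]
[[1,17],[12,7],[24,10],[26,7],[29,17],[30,10],[31,20],[42,0],[46,11],[50,0]]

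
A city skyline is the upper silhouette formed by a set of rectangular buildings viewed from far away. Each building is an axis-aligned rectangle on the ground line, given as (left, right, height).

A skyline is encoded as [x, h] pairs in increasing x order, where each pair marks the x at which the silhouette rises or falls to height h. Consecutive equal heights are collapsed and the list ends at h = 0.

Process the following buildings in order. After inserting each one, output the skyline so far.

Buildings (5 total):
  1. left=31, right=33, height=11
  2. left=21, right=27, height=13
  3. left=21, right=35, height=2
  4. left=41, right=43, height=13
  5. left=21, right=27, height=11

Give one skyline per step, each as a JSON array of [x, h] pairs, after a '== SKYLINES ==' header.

== SKYLINES ==
[[31,11],[33,0]]
[[21,13],[27,0],[31,11],[33,0]]
[[21,13],[27,2],[31,11],[33,2],[35,0]]
[[21,13],[27,2],[31,11],[33,2],[35,0],[41,13],[43,0]]
[[21,13],[27,2],[31,11],[33,2],[35,0],[41,13],[43,0]]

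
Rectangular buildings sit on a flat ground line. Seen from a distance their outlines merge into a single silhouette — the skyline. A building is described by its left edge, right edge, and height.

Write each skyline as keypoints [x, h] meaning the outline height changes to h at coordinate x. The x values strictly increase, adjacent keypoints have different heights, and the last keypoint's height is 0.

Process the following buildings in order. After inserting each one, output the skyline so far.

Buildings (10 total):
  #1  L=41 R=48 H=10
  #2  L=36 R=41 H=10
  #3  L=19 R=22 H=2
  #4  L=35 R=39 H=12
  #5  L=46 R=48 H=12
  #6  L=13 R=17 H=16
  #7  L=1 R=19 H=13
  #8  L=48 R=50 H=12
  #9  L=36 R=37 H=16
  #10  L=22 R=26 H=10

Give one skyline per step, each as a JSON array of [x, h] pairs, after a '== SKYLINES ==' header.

== SKYLINES ==
[[41,10],[48,0]]
[[36,10],[48,0]]
[[19,2],[22,0],[36,10],[48,0]]
[[19,2],[22,0],[35,12],[39,10],[48,0]]
[[19,2],[22,0],[35,12],[39,10],[46,12],[48,0]]
[[13,16],[17,0],[19,2],[22,0],[35,12],[39,10],[46,12],[48,0]]
[[1,13],[13,16],[17,13],[19,2],[22,0],[35,12],[39,10],[46,12],[48,0]]
[[1,13],[13,16],[17,13],[19,2],[22,0],[35,12],[39,10],[46,12],[50,0]]
[[1,13],[13,16],[17,13],[19,2],[22,0],[35,12],[36,16],[37,12],[39,10],[46,12],[50,0]]
[[1,13],[13,16],[17,13],[19,2],[22,10],[26,0],[35,12],[36,16],[37,12],[39,10],[46,12],[50,0]]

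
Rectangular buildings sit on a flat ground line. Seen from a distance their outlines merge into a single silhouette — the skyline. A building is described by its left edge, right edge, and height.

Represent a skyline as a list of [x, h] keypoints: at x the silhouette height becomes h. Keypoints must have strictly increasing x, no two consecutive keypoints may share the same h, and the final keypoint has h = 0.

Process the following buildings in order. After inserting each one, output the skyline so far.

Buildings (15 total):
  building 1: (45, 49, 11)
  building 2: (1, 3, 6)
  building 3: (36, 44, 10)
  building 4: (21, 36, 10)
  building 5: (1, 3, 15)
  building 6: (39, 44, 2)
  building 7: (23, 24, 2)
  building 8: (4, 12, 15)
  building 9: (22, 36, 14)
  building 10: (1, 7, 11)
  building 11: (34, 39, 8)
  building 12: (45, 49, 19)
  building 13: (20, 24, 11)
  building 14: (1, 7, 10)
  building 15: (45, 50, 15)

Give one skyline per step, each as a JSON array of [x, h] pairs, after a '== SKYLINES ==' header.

== SKYLINES ==
[[45,11],[49,0]]
[[1,6],[3,0],[45,11],[49,0]]
[[1,6],[3,0],[36,10],[44,0],[45,11],[49,0]]
[[1,6],[3,0],[21,10],[44,0],[45,11],[49,0]]
[[1,15],[3,0],[21,10],[44,0],[45,11],[49,0]]
[[1,15],[3,0],[21,10],[44,0],[45,11],[49,0]]
[[1,15],[3,0],[21,10],[44,0],[45,11],[49,0]]
[[1,15],[3,0],[4,15],[12,0],[21,10],[44,0],[45,11],[49,0]]
[[1,15],[3,0],[4,15],[12,0],[21,10],[22,14],[36,10],[44,0],[45,11],[49,0]]
[[1,15],[3,11],[4,15],[12,0],[21,10],[22,14],[36,10],[44,0],[45,11],[49,0]]
[[1,15],[3,11],[4,15],[12,0],[21,10],[22,14],[36,10],[44,0],[45,11],[49,0]]
[[1,15],[3,11],[4,15],[12,0],[21,10],[22,14],[36,10],[44,0],[45,19],[49,0]]
[[1,15],[3,11],[4,15],[12,0],[20,11],[22,14],[36,10],[44,0],[45,19],[49,0]]
[[1,15],[3,11],[4,15],[12,0],[20,11],[22,14],[36,10],[44,0],[45,19],[49,0]]
[[1,15],[3,11],[4,15],[12,0],[20,11],[22,14],[36,10],[44,0],[45,19],[49,15],[50,0]]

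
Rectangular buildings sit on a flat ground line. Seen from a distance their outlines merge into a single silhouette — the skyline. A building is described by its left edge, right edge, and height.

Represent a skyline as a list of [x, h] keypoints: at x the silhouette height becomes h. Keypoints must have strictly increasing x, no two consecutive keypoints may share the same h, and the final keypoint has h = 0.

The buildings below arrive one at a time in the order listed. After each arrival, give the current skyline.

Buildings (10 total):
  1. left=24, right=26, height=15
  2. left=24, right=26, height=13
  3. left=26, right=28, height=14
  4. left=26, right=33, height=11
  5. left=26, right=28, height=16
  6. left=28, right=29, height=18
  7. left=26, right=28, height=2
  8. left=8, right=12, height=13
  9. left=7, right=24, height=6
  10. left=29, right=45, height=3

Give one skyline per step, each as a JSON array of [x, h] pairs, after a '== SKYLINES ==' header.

== SKYLINES ==
[[24,15],[26,0]]
[[24,15],[26,0]]
[[24,15],[26,14],[28,0]]
[[24,15],[26,14],[28,11],[33,0]]
[[24,15],[26,16],[28,11],[33,0]]
[[24,15],[26,16],[28,18],[29,11],[33,0]]
[[24,15],[26,16],[28,18],[29,11],[33,0]]
[[8,13],[12,0],[24,15],[26,16],[28,18],[29,11],[33,0]]
[[7,6],[8,13],[12,6],[24,15],[26,16],[28,18],[29,11],[33,0]]
[[7,6],[8,13],[12,6],[24,15],[26,16],[28,18],[29,11],[33,3],[45,0]]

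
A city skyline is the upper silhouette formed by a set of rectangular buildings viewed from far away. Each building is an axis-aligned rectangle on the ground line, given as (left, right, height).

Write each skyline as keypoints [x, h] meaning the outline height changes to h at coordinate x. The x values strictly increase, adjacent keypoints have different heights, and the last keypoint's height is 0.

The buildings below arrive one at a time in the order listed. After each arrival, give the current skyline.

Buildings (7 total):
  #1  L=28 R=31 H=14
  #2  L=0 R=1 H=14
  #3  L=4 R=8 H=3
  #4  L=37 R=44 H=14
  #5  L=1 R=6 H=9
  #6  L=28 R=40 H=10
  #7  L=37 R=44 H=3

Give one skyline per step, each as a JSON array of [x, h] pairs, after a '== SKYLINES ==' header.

== SKYLINES ==
[[28,14],[31,0]]
[[0,14],[1,0],[28,14],[31,0]]
[[0,14],[1,0],[4,3],[8,0],[28,14],[31,0]]
[[0,14],[1,0],[4,3],[8,0],[28,14],[31,0],[37,14],[44,0]]
[[0,14],[1,9],[6,3],[8,0],[28,14],[31,0],[37,14],[44,0]]
[[0,14],[1,9],[6,3],[8,0],[28,14],[31,10],[37,14],[44,0]]
[[0,14],[1,9],[6,3],[8,0],[28,14],[31,10],[37,14],[44,0]]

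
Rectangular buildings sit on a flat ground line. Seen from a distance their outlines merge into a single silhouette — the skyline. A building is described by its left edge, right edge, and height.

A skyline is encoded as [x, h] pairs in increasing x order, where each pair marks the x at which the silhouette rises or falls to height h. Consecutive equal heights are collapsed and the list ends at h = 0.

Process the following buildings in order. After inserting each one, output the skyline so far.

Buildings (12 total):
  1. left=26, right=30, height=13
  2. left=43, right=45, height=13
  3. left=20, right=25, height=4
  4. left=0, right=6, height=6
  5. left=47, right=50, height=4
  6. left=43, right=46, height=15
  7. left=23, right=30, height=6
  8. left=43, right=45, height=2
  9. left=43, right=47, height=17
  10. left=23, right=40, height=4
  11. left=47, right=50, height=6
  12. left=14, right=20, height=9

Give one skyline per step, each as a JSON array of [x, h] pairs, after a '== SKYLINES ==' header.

== SKYLINES ==
[[26,13],[30,0]]
[[26,13],[30,0],[43,13],[45,0]]
[[20,4],[25,0],[26,13],[30,0],[43,13],[45,0]]
[[0,6],[6,0],[20,4],[25,0],[26,13],[30,0],[43,13],[45,0]]
[[0,6],[6,0],[20,4],[25,0],[26,13],[30,0],[43,13],[45,0],[47,4],[50,0]]
[[0,6],[6,0],[20,4],[25,0],[26,13],[30,0],[43,15],[46,0],[47,4],[50,0]]
[[0,6],[6,0],[20,4],[23,6],[26,13],[30,0],[43,15],[46,0],[47,4],[50,0]]
[[0,6],[6,0],[20,4],[23,6],[26,13],[30,0],[43,15],[46,0],[47,4],[50,0]]
[[0,6],[6,0],[20,4],[23,6],[26,13],[30,0],[43,17],[47,4],[50,0]]
[[0,6],[6,0],[20,4],[23,6],[26,13],[30,4],[40,0],[43,17],[47,4],[50,0]]
[[0,6],[6,0],[20,4],[23,6],[26,13],[30,4],[40,0],[43,17],[47,6],[50,0]]
[[0,6],[6,0],[14,9],[20,4],[23,6],[26,13],[30,4],[40,0],[43,17],[47,6],[50,0]]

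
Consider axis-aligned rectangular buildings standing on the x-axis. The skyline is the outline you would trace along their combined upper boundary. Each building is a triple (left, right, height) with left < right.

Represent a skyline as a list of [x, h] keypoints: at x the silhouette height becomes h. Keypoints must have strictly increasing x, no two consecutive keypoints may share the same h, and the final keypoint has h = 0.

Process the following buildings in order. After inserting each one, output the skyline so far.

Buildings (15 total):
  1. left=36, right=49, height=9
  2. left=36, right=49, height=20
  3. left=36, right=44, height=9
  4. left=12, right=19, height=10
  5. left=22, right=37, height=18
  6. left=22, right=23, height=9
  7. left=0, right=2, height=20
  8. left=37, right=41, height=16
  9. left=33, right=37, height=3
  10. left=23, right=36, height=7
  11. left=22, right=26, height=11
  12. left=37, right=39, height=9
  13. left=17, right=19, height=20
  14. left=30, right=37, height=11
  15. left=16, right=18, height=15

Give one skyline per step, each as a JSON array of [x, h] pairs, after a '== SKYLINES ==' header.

== SKYLINES ==
[[36,9],[49,0]]
[[36,20],[49,0]]
[[36,20],[49,0]]
[[12,10],[19,0],[36,20],[49,0]]
[[12,10],[19,0],[22,18],[36,20],[49,0]]
[[12,10],[19,0],[22,18],[36,20],[49,0]]
[[0,20],[2,0],[12,10],[19,0],[22,18],[36,20],[49,0]]
[[0,20],[2,0],[12,10],[19,0],[22,18],[36,20],[49,0]]
[[0,20],[2,0],[12,10],[19,0],[22,18],[36,20],[49,0]]
[[0,20],[2,0],[12,10],[19,0],[22,18],[36,20],[49,0]]
[[0,20],[2,0],[12,10],[19,0],[22,18],[36,20],[49,0]]
[[0,20],[2,0],[12,10],[19,0],[22,18],[36,20],[49,0]]
[[0,20],[2,0],[12,10],[17,20],[19,0],[22,18],[36,20],[49,0]]
[[0,20],[2,0],[12,10],[17,20],[19,0],[22,18],[36,20],[49,0]]
[[0,20],[2,0],[12,10],[16,15],[17,20],[19,0],[22,18],[36,20],[49,0]]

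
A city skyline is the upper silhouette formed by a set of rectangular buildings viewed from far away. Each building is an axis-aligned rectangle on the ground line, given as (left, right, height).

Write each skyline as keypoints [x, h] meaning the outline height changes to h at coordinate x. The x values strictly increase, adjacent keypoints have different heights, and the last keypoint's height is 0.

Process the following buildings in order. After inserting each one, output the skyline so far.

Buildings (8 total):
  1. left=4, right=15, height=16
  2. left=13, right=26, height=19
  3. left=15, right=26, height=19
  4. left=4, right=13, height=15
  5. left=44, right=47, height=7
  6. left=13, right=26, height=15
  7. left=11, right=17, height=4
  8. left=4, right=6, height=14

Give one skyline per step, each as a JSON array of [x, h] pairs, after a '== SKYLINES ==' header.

== SKYLINES ==
[[4,16],[15,0]]
[[4,16],[13,19],[26,0]]
[[4,16],[13,19],[26,0]]
[[4,16],[13,19],[26,0]]
[[4,16],[13,19],[26,0],[44,7],[47,0]]
[[4,16],[13,19],[26,0],[44,7],[47,0]]
[[4,16],[13,19],[26,0],[44,7],[47,0]]
[[4,16],[13,19],[26,0],[44,7],[47,0]]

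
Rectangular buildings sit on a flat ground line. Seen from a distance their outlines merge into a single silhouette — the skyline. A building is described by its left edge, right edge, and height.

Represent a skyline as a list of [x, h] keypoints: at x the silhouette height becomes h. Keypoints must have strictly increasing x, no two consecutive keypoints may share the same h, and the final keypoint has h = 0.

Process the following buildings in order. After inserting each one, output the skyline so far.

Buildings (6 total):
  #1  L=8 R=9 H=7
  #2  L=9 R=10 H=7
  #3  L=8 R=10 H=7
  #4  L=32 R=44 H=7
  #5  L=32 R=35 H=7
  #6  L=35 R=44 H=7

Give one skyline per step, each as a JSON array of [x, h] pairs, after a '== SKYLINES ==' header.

== SKYLINES ==
[[8,7],[9,0]]
[[8,7],[10,0]]
[[8,7],[10,0]]
[[8,7],[10,0],[32,7],[44,0]]
[[8,7],[10,0],[32,7],[44,0]]
[[8,7],[10,0],[32,7],[44,0]]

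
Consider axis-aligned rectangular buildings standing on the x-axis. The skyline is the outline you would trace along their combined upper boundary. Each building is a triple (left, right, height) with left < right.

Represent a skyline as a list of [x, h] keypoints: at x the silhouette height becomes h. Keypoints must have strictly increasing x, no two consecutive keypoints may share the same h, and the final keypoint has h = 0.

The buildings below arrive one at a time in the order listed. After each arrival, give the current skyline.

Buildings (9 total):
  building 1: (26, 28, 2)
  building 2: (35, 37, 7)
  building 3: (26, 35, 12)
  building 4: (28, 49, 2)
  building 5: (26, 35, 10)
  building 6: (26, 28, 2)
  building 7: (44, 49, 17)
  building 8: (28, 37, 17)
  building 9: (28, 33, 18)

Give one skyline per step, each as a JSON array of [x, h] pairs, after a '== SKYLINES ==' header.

== SKYLINES ==
[[26,2],[28,0]]
[[26,2],[28,0],[35,7],[37,0]]
[[26,12],[35,7],[37,0]]
[[26,12],[35,7],[37,2],[49,0]]
[[26,12],[35,7],[37,2],[49,0]]
[[26,12],[35,7],[37,2],[49,0]]
[[26,12],[35,7],[37,2],[44,17],[49,0]]
[[26,12],[28,17],[37,2],[44,17],[49,0]]
[[26,12],[28,18],[33,17],[37,2],[44,17],[49,0]]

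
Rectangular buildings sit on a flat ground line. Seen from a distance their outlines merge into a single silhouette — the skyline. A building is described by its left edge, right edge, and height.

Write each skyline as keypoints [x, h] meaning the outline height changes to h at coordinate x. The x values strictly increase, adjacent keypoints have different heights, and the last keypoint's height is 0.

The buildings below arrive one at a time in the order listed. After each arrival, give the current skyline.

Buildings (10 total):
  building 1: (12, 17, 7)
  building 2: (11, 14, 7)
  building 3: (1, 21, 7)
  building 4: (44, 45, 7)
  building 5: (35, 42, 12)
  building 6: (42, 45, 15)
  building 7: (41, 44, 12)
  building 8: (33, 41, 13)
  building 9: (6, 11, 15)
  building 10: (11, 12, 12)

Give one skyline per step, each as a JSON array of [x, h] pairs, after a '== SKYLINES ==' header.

== SKYLINES ==
[[12,7],[17,0]]
[[11,7],[17,0]]
[[1,7],[21,0]]
[[1,7],[21,0],[44,7],[45,0]]
[[1,7],[21,0],[35,12],[42,0],[44,7],[45,0]]
[[1,7],[21,0],[35,12],[42,15],[45,0]]
[[1,7],[21,0],[35,12],[42,15],[45,0]]
[[1,7],[21,0],[33,13],[41,12],[42,15],[45,0]]
[[1,7],[6,15],[11,7],[21,0],[33,13],[41,12],[42,15],[45,0]]
[[1,7],[6,15],[11,12],[12,7],[21,0],[33,13],[41,12],[42,15],[45,0]]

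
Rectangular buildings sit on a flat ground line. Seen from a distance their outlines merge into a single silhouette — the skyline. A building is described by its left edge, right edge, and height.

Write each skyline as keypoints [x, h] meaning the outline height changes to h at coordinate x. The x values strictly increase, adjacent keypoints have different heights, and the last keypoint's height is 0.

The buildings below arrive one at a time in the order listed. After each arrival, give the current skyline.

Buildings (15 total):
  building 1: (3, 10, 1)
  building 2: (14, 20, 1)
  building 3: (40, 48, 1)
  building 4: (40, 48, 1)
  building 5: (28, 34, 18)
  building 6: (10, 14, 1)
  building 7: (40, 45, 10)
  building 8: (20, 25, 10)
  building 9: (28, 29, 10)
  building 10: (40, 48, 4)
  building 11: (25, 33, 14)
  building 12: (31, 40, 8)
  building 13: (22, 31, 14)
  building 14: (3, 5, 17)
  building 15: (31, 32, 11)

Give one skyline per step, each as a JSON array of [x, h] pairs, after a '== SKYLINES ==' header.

== SKYLINES ==
[[3,1],[10,0]]
[[3,1],[10,0],[14,1],[20,0]]
[[3,1],[10,0],[14,1],[20,0],[40,1],[48,0]]
[[3,1],[10,0],[14,1],[20,0],[40,1],[48,0]]
[[3,1],[10,0],[14,1],[20,0],[28,18],[34,0],[40,1],[48,0]]
[[3,1],[20,0],[28,18],[34,0],[40,1],[48,0]]
[[3,1],[20,0],[28,18],[34,0],[40,10],[45,1],[48,0]]
[[3,1],[20,10],[25,0],[28,18],[34,0],[40,10],[45,1],[48,0]]
[[3,1],[20,10],[25,0],[28,18],[34,0],[40,10],[45,1],[48,0]]
[[3,1],[20,10],[25,0],[28,18],[34,0],[40,10],[45,4],[48,0]]
[[3,1],[20,10],[25,14],[28,18],[34,0],[40,10],[45,4],[48,0]]
[[3,1],[20,10],[25,14],[28,18],[34,8],[40,10],[45,4],[48,0]]
[[3,1],[20,10],[22,14],[28,18],[34,8],[40,10],[45,4],[48,0]]
[[3,17],[5,1],[20,10],[22,14],[28,18],[34,8],[40,10],[45,4],[48,0]]
[[3,17],[5,1],[20,10],[22,14],[28,18],[34,8],[40,10],[45,4],[48,0]]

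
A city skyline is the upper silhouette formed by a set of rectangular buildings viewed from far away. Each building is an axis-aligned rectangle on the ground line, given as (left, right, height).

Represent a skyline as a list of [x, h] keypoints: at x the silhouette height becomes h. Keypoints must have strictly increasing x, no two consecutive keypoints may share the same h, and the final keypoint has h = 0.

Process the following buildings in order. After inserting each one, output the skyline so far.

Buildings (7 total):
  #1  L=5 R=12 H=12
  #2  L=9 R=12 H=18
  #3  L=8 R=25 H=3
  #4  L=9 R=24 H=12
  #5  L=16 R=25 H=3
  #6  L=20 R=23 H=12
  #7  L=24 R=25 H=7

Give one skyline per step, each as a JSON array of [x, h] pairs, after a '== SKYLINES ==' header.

== SKYLINES ==
[[5,12],[12,0]]
[[5,12],[9,18],[12,0]]
[[5,12],[9,18],[12,3],[25,0]]
[[5,12],[9,18],[12,12],[24,3],[25,0]]
[[5,12],[9,18],[12,12],[24,3],[25,0]]
[[5,12],[9,18],[12,12],[24,3],[25,0]]
[[5,12],[9,18],[12,12],[24,7],[25,0]]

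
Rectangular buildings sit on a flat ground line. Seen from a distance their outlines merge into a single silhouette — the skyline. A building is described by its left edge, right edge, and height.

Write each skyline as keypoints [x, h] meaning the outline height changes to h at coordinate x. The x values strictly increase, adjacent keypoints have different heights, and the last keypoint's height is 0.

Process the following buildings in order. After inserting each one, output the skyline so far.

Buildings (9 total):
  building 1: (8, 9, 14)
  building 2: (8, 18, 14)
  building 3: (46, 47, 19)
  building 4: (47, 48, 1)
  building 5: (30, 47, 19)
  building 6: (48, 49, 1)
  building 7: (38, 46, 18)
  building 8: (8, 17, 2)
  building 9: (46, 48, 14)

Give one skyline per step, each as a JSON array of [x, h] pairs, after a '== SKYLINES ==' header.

== SKYLINES ==
[[8,14],[9,0]]
[[8,14],[18,0]]
[[8,14],[18,0],[46,19],[47,0]]
[[8,14],[18,0],[46,19],[47,1],[48,0]]
[[8,14],[18,0],[30,19],[47,1],[48,0]]
[[8,14],[18,0],[30,19],[47,1],[49,0]]
[[8,14],[18,0],[30,19],[47,1],[49,0]]
[[8,14],[18,0],[30,19],[47,1],[49,0]]
[[8,14],[18,0],[30,19],[47,14],[48,1],[49,0]]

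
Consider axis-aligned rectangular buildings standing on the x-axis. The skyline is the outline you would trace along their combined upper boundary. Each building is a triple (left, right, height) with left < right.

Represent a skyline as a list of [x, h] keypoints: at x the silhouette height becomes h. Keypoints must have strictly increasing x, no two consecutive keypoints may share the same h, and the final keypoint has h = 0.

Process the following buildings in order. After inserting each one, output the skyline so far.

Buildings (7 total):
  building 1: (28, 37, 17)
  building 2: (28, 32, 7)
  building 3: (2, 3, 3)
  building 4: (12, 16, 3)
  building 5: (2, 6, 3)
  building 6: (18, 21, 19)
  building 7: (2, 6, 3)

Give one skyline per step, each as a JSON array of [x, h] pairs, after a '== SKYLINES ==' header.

== SKYLINES ==
[[28,17],[37,0]]
[[28,17],[37,0]]
[[2,3],[3,0],[28,17],[37,0]]
[[2,3],[3,0],[12,3],[16,0],[28,17],[37,0]]
[[2,3],[6,0],[12,3],[16,0],[28,17],[37,0]]
[[2,3],[6,0],[12,3],[16,0],[18,19],[21,0],[28,17],[37,0]]
[[2,3],[6,0],[12,3],[16,0],[18,19],[21,0],[28,17],[37,0]]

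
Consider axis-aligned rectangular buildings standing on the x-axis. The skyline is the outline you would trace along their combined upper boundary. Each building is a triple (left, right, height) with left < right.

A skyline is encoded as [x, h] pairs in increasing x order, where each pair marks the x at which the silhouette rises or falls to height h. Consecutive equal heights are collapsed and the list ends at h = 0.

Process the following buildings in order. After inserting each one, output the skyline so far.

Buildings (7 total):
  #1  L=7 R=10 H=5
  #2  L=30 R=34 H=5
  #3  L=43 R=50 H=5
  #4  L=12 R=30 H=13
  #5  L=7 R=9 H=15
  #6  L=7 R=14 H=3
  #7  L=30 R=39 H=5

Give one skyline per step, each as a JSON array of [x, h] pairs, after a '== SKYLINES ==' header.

== SKYLINES ==
[[7,5],[10,0]]
[[7,5],[10,0],[30,5],[34,0]]
[[7,5],[10,0],[30,5],[34,0],[43,5],[50,0]]
[[7,5],[10,0],[12,13],[30,5],[34,0],[43,5],[50,0]]
[[7,15],[9,5],[10,0],[12,13],[30,5],[34,0],[43,5],[50,0]]
[[7,15],[9,5],[10,3],[12,13],[30,5],[34,0],[43,5],[50,0]]
[[7,15],[9,5],[10,3],[12,13],[30,5],[39,0],[43,5],[50,0]]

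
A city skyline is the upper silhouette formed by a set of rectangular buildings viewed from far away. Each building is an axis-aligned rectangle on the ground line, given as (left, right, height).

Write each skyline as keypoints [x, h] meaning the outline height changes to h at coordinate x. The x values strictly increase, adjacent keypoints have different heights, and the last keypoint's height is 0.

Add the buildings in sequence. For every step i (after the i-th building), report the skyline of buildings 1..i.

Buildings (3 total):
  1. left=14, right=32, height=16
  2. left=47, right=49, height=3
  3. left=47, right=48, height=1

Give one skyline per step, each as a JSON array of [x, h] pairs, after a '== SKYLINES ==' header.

== SKYLINES ==
[[14,16],[32,0]]
[[14,16],[32,0],[47,3],[49,0]]
[[14,16],[32,0],[47,3],[49,0]]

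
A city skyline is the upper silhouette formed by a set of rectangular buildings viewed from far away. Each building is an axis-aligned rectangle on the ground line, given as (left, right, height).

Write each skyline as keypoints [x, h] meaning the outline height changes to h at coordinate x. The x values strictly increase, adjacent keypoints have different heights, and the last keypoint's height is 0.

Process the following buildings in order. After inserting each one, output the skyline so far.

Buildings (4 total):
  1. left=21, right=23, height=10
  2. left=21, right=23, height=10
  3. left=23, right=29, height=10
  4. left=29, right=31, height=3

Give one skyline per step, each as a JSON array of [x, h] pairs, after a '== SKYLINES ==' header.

== SKYLINES ==
[[21,10],[23,0]]
[[21,10],[23,0]]
[[21,10],[29,0]]
[[21,10],[29,3],[31,0]]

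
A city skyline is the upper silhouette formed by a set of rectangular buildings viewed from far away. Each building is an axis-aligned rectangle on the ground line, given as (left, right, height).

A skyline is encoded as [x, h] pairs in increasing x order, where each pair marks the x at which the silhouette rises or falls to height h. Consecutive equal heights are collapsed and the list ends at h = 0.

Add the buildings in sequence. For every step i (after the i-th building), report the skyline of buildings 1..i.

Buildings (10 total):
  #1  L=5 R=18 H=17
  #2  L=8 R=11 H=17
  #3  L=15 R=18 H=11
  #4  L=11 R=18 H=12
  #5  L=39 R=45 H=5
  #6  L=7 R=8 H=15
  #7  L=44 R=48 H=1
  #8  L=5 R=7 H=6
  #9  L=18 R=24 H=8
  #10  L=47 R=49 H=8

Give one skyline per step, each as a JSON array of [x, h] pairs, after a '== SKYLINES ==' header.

== SKYLINES ==
[[5,17],[18,0]]
[[5,17],[18,0]]
[[5,17],[18,0]]
[[5,17],[18,0]]
[[5,17],[18,0],[39,5],[45,0]]
[[5,17],[18,0],[39,5],[45,0]]
[[5,17],[18,0],[39,5],[45,1],[48,0]]
[[5,17],[18,0],[39,5],[45,1],[48,0]]
[[5,17],[18,8],[24,0],[39,5],[45,1],[48,0]]
[[5,17],[18,8],[24,0],[39,5],[45,1],[47,8],[49,0]]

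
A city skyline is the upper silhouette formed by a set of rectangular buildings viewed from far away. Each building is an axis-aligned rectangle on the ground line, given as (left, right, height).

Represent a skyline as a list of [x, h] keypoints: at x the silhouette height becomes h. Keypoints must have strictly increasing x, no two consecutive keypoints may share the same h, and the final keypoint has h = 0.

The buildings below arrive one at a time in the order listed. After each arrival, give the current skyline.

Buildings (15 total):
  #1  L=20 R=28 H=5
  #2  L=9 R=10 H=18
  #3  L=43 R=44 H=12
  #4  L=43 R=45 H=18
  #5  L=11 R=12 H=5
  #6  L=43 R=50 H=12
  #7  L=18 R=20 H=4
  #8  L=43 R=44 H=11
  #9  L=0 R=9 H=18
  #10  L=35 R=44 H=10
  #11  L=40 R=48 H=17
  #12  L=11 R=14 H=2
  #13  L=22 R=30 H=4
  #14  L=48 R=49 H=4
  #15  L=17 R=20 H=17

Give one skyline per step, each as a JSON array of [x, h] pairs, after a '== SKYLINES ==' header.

== SKYLINES ==
[[20,5],[28,0]]
[[9,18],[10,0],[20,5],[28,0]]
[[9,18],[10,0],[20,5],[28,0],[43,12],[44,0]]
[[9,18],[10,0],[20,5],[28,0],[43,18],[45,0]]
[[9,18],[10,0],[11,5],[12,0],[20,5],[28,0],[43,18],[45,0]]
[[9,18],[10,0],[11,5],[12,0],[20,5],[28,0],[43,18],[45,12],[50,0]]
[[9,18],[10,0],[11,5],[12,0],[18,4],[20,5],[28,0],[43,18],[45,12],[50,0]]
[[9,18],[10,0],[11,5],[12,0],[18,4],[20,5],[28,0],[43,18],[45,12],[50,0]]
[[0,18],[10,0],[11,5],[12,0],[18,4],[20,5],[28,0],[43,18],[45,12],[50,0]]
[[0,18],[10,0],[11,5],[12,0],[18,4],[20,5],[28,0],[35,10],[43,18],[45,12],[50,0]]
[[0,18],[10,0],[11,5],[12,0],[18,4],[20,5],[28,0],[35,10],[40,17],[43,18],[45,17],[48,12],[50,0]]
[[0,18],[10,0],[11,5],[12,2],[14,0],[18,4],[20,5],[28,0],[35,10],[40,17],[43,18],[45,17],[48,12],[50,0]]
[[0,18],[10,0],[11,5],[12,2],[14,0],[18,4],[20,5],[28,4],[30,0],[35,10],[40,17],[43,18],[45,17],[48,12],[50,0]]
[[0,18],[10,0],[11,5],[12,2],[14,0],[18,4],[20,5],[28,4],[30,0],[35,10],[40,17],[43,18],[45,17],[48,12],[50,0]]
[[0,18],[10,0],[11,5],[12,2],[14,0],[17,17],[20,5],[28,4],[30,0],[35,10],[40,17],[43,18],[45,17],[48,12],[50,0]]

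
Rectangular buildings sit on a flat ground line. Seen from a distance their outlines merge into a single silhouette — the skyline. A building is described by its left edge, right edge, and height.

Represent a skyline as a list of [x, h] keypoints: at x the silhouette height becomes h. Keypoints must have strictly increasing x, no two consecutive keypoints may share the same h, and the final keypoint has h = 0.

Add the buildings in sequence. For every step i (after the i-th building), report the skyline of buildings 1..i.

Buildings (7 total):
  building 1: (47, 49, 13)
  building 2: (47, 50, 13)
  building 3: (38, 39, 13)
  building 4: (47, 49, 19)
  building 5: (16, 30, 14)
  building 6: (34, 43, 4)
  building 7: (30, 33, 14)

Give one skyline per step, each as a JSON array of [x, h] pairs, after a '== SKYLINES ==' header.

== SKYLINES ==
[[47,13],[49,0]]
[[47,13],[50,0]]
[[38,13],[39,0],[47,13],[50,0]]
[[38,13],[39,0],[47,19],[49,13],[50,0]]
[[16,14],[30,0],[38,13],[39,0],[47,19],[49,13],[50,0]]
[[16,14],[30,0],[34,4],[38,13],[39,4],[43,0],[47,19],[49,13],[50,0]]
[[16,14],[33,0],[34,4],[38,13],[39,4],[43,0],[47,19],[49,13],[50,0]]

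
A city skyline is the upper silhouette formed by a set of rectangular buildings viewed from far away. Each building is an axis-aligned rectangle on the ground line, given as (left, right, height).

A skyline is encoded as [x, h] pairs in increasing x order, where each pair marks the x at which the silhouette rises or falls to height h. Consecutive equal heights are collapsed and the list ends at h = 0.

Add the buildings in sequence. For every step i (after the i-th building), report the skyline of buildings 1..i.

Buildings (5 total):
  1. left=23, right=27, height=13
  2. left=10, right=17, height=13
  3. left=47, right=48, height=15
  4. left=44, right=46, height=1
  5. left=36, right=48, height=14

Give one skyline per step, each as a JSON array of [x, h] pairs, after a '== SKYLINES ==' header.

== SKYLINES ==
[[23,13],[27,0]]
[[10,13],[17,0],[23,13],[27,0]]
[[10,13],[17,0],[23,13],[27,0],[47,15],[48,0]]
[[10,13],[17,0],[23,13],[27,0],[44,1],[46,0],[47,15],[48,0]]
[[10,13],[17,0],[23,13],[27,0],[36,14],[47,15],[48,0]]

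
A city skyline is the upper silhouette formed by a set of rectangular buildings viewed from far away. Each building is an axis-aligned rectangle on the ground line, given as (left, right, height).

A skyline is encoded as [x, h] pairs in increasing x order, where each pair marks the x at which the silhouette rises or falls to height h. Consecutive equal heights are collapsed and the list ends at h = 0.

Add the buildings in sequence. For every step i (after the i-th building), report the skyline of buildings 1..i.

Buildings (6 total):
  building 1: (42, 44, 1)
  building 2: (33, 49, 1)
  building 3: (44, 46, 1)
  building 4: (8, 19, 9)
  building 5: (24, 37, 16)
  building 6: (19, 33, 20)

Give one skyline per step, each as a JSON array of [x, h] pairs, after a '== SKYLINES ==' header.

== SKYLINES ==
[[42,1],[44,0]]
[[33,1],[49,0]]
[[33,1],[49,0]]
[[8,9],[19,0],[33,1],[49,0]]
[[8,9],[19,0],[24,16],[37,1],[49,0]]
[[8,9],[19,20],[33,16],[37,1],[49,0]]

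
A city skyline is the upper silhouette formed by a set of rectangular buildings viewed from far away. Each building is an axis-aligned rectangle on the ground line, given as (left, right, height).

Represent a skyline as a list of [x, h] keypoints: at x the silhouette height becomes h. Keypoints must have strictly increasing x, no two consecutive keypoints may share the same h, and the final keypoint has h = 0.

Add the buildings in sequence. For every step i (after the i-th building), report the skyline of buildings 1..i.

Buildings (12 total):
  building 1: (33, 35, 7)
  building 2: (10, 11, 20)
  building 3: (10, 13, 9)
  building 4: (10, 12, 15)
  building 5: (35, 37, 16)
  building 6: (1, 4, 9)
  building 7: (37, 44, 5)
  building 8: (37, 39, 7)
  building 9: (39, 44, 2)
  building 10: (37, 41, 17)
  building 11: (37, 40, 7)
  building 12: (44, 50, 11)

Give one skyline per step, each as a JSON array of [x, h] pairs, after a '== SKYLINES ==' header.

== SKYLINES ==
[[33,7],[35,0]]
[[10,20],[11,0],[33,7],[35,0]]
[[10,20],[11,9],[13,0],[33,7],[35,0]]
[[10,20],[11,15],[12,9],[13,0],[33,7],[35,0]]
[[10,20],[11,15],[12,9],[13,0],[33,7],[35,16],[37,0]]
[[1,9],[4,0],[10,20],[11,15],[12,9],[13,0],[33,7],[35,16],[37,0]]
[[1,9],[4,0],[10,20],[11,15],[12,9],[13,0],[33,7],[35,16],[37,5],[44,0]]
[[1,9],[4,0],[10,20],[11,15],[12,9],[13,0],[33,7],[35,16],[37,7],[39,5],[44,0]]
[[1,9],[4,0],[10,20],[11,15],[12,9],[13,0],[33,7],[35,16],[37,7],[39,5],[44,0]]
[[1,9],[4,0],[10,20],[11,15],[12,9],[13,0],[33,7],[35,16],[37,17],[41,5],[44,0]]
[[1,9],[4,0],[10,20],[11,15],[12,9],[13,0],[33,7],[35,16],[37,17],[41,5],[44,0]]
[[1,9],[4,0],[10,20],[11,15],[12,9],[13,0],[33,7],[35,16],[37,17],[41,5],[44,11],[50,0]]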